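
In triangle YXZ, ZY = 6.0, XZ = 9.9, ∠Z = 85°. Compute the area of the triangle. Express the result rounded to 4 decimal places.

29.5870

Area = ½·XZ·ZY·sin Z ≈ 29.587.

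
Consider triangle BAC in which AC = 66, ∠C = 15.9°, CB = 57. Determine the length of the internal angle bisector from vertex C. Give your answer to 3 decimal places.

By the law of cosines, BA² = AC² + CB² − 2·AC·CB·cos C = 368.86, so BA ≈ 19.206.
The bisector from C has length 2·AC·CB·cos(∠C/2)/(AC+CB) ≈ 60.583.

60.583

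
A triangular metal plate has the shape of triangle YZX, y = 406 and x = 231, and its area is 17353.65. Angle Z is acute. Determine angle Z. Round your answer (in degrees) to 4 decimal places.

∠Z ≈ 21.7199°

From area = ½·x·y·sin Z, we get sin Z = 2·area/(x·y) ≈ 0.37007.
Taking the acute solution, ∠Z ≈ 21.72°.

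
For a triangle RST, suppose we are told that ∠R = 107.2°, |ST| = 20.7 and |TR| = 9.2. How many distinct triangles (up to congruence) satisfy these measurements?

|TR|·sin R = 9.2·sin(107.2°) ≈ 8.789.
Since ∠R is not acute, a triangle exists only if |ST| > |TR|; here |ST| > |TR|, so there is exactly one triangle.

1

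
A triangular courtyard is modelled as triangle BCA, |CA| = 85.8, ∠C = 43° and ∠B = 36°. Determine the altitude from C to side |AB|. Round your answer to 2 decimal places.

84.22

The third angle is ∠A = 180° − ∠B − ∠C = 101.00°.
Law of sines: |AB| = |CA|·sin C/sin B ≈ 99.552.
Law of sines: |BC| = |CA|·sin A/sin B ≈ 143.29.
Area = ½·|CA|·|AB|·sin A ≈ 4192.3.
The altitude from C has length 2·area/|AB| ≈ 84.224.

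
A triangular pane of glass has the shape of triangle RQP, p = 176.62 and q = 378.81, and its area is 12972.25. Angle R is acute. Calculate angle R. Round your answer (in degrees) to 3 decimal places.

22.816

From area = ½·q·p·sin R, we get sin R = 2·area/(q·p) ≈ 0.38778.
Taking the acute solution, ∠R ≈ 22.82°.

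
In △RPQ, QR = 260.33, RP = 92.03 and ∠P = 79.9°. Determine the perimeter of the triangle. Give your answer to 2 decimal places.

Law of sines: sin Q = RP·sin P/QR ≈ 0.34803.
Since QR ≥ RP, only the acute value applies: ∠Q ≈ 20.37°.
Then ∠R = 180° − ∠P − ∠Q ≈ 79.73°.
Law of sines gives PQ = QR·sin R/sin P ≈ 260.19.
Semiperimeter s = (260.19+260.33+92.03)/2 = 306.28.
Perimeter = 260.19 + 260.33 + 92.03 = 612.55.

612.55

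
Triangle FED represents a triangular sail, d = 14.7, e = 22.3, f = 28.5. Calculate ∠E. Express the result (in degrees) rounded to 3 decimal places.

∠E ≈ 50.670°

By the law of cosines, cos E = (d² + f² − e²) / (2·d·f) ≈ 0.63379, so ∠E ≈ 50.67°.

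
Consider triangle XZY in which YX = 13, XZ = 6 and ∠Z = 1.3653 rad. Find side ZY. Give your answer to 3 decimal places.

Law of sines: sin Y = XZ·sin Z/YX ≈ 0.45183.
Since YX ≥ XZ, only the acute value applies: ∠Y ≈ 0.4688 rad.
Then ∠X = π − ∠Z − ∠Y ≈ 1.3075 rad.
Law of sines gives ZY = YX·sin X/sin Z ≈ 12.822.

12.822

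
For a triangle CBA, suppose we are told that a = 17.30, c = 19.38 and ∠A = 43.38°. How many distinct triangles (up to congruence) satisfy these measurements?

c·sin A = 19.38·sin(43.38°) ≈ 13.31.
Since c sin A < a < c (13.31 < 17.30 < 19.38), two triangles exist.

2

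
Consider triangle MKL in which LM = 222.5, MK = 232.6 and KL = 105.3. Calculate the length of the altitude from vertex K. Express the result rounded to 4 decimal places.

Semiperimeter s = (105.3 + 222.5 + 232.6)/2 = 280.2.
Heron's formula: area = √(280.2·174.9·57.7·47.6) ≈ 11602.
The altitude from K has length 2·area/LM ≈ 104.28.

h_K ≈ 104.2846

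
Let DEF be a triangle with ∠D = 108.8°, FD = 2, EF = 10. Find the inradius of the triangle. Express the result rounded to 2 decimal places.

0.82

Law of sines: sin E = FD·sin D/EF ≈ 0.18933.
Since EF ≥ FD, only the acute value applies: ∠E ≈ 10.91°.
Then ∠F = 180° − ∠D − ∠E ≈ 60.29°.
Law of sines gives DE = EF·sin F/sin D ≈ 9.1746.
Area = ½·EF·FD·sin F ≈ 8.6851.
Semiperimeter s = (10+2+9.1746)/2 = 10.587.
Inradius = area/s = 8.6851/10.587 ≈ 0.82033.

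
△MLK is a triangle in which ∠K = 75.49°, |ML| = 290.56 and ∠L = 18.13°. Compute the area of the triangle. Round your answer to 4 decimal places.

The third angle is ∠M = 180° − ∠L − ∠K = 86.38°.
Law of sines: |LK| = |ML|·sin M/sin K ≈ 299.53.
Law of sines: |KM| = |ML|·sin L/sin K ≈ 93.394.
Area = ½·|ML|·|LK|·sin L ≈ 13541.

13541.1545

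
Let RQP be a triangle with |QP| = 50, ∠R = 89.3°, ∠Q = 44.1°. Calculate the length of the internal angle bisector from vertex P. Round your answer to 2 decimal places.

The third angle is ∠P = 180° − ∠R − ∠Q = 46.60°.
Law of sines: |PR| = |QP|·sin Q/sin R ≈ 34.798.
Law of sines: |RQ| = |QP|·sin P/sin R ≈ 36.331.
The bisector from P has length 2·|QP|·|PR|·cos(∠P/2)/(|QP|+|PR|) ≈ 37.69.

t_P ≈ 37.69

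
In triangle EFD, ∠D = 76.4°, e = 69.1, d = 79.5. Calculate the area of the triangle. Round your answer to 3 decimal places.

area ≈ 1974.105

Law of sines: sin E = e·sin D/d ≈ 0.84481.
Since d ≥ e, only the acute value applies: ∠E ≈ 57.65°.
Then ∠F = 180° − ∠D − ∠E ≈ 45.95°.
Law of sines gives f = d·sin F/sin D ≈ 58.786.
Area = ½·d·e·sin F ≈ 1974.1.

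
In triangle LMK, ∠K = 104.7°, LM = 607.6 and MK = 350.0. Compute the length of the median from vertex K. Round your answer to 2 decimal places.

235.31

Law of sines: sin L = MK·sin K/LM ≈ 0.55718.
Since LM ≥ MK, only the acute value applies: ∠L ≈ 33.86°.
Then ∠M = 180° − ∠K − ∠L ≈ 41.44°.
Law of sines gives KL = LM·sin M/sin K ≈ 415.73.
Median from K: ½√(2·MK² + 2·KL² − LM²) ≈ 235.31.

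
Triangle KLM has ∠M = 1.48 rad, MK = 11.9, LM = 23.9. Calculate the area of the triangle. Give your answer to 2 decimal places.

Area = ½·LM·MK·sin M ≈ 141.62.

141.62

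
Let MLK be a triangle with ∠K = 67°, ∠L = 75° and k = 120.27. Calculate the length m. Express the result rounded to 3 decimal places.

The third angle is ∠M = 180° − ∠L − ∠K = 38.00°.
Law of sines: m = k·sin M/sin K ≈ 80.44.

80.440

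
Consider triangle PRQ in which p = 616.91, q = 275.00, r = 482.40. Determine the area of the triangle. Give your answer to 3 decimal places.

63823.793

Semiperimeter s = (616.91 + 482.4 + 275)/2 = 687.15.
Heron's formula: area = √(687.15·70.245·204.75·412.15) ≈ 63824.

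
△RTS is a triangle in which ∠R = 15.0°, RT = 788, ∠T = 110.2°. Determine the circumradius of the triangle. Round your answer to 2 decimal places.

The third angle is ∠S = 180° − ∠R − ∠T = 54.80°.
Law of sines: TS = RT·sin R/sin S ≈ 249.59.
Law of sines: SR = RT·sin T/sin S ≈ 905.02.
Circumradius = RT/(2 sin S) ≈ 482.17.

482.17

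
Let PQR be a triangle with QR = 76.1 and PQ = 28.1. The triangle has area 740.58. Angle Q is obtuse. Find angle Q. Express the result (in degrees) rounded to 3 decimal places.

From area = ½·PQ·QR·sin Q, we get sin Q = 2·area/(PQ·QR) ≈ 0.69265.
Taking the obtuse solution, ∠Q ≈ 136.16°.

∠Q ≈ 136.160°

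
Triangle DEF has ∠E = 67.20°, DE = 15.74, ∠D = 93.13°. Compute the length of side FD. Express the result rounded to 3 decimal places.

43.108

The third angle is ∠F = 180° − ∠D − ∠E = 19.67°.
Law of sines: FD = DE·sin E/sin F ≈ 43.108.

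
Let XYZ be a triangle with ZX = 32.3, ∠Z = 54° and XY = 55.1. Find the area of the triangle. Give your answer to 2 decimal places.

Law of sines: sin Y = ZX·sin Z/XY ≈ 0.47425.
Since XY ≥ ZX, only the acute value applies: ∠Y ≈ 28.31°.
Then ∠X = 180° − ∠Z − ∠Y ≈ 97.69°.
Law of sines gives YZ = XY·sin X/sin Z ≈ 67.495.
Area = ½·XY·ZX·sin X ≈ 881.86.

881.86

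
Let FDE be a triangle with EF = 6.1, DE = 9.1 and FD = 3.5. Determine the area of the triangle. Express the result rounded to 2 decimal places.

Semiperimeter s = (9.1 + 6.1 + 3.5)/2 = 9.35.
Heron's formula: area = √(9.35·0.25·3.25·5.85) ≈ 6.6665.

6.67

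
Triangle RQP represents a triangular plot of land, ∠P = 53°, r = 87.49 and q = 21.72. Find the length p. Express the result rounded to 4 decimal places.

76.4135

By the law of cosines, p² = r² + q² − 2·r·q·cos P = 5839, so p ≈ 76.413.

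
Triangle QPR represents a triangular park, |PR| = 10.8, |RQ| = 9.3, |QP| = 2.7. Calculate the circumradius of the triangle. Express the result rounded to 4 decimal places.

6.0648

By the law of cosines, cos Q = (|RQ|² + |QP|² − |PR|²) / (2·|RQ|·|QP|) ≈ -0.45520, so ∠Q ≈ 117.08°.
Circumradius = |PR|/(2 sin Q) ≈ 6.0648.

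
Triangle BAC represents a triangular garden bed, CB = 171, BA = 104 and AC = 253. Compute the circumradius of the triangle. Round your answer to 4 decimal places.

By the law of cosines, cos B = (CB² + BA² − AC²) / (2·CB·BA) ≈ -0.67341, so ∠B ≈ 132.33°.
Circumradius = AC/(2 sin B) ≈ 171.12.

R ≈ 171.1158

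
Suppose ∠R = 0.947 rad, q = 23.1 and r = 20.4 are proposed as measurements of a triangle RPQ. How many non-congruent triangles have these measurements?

q·sin R = 23.1·sin(0.947 rad) ≈ 18.75.
Since q sin R < r < q (18.75 < 20.4 < 23.1), two triangles exist.

2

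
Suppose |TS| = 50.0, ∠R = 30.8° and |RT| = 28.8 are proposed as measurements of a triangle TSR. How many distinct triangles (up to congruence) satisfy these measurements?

1

|RT|·sin R = 28.8·sin(30.8°) ≈ 14.75.
Since |TS| ≥ |RT|, exactly one triangle exists.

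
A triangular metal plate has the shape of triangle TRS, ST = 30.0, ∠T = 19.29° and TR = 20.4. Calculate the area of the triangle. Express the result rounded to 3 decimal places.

area ≈ 101.087

Area = ½·ST·TR·sin T ≈ 101.09.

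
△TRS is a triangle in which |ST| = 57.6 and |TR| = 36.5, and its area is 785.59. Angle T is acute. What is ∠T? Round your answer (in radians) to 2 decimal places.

0.84

From area = ½·|ST|·|TR|·sin T, we get sin T = 2·area/(|ST|·|TR|) ≈ 0.74733.
Taking the acute solution, ∠T ≈ 0.8440 rad.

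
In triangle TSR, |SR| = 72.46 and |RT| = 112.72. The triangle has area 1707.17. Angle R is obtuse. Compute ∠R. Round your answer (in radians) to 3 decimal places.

From area = ½·|SR|·|RT|·sin R, we get sin R = 2·area/(|SR|·|RT|) ≈ 0.41803.
Taking the obtuse solution, ∠R ≈ 2.710 rad.

∠R ≈ 2.710 rad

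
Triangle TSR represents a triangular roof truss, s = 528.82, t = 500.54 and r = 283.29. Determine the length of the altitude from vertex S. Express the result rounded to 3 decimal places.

263.744

Semiperimeter p = (500.54 + 528.82 + 283.29)/2 = 656.33.
Heron's formula: area = √(656.33·155.79·127.5·373.04) ≈ 69737.
The altitude from S has length 2·area/s ≈ 263.74.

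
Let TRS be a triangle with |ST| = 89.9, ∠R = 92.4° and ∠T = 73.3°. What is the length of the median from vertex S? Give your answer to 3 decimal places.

m_S ≈ 87.358

The third angle is ∠S = 180° − ∠T − ∠R = 14.30°.
Law of sines: |RS| = |ST|·sin T/sin R ≈ 86.184.
Law of sines: |TR| = |ST|·sin S/sin R ≈ 22.225.
Median from S: ½√(2·|RS|² + 2·|ST|² − |TR|²) ≈ 87.358.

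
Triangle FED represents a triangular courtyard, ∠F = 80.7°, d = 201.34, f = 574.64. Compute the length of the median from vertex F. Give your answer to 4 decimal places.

Law of sines: sin D = d·sin F/f ≈ 0.34577.
Since f ≥ d, only the acute value applies: ∠D ≈ 20.23°.
Then ∠E = 180° − ∠F − ∠D ≈ 79.07°.
Law of sines gives e = f·sin E/sin F ≈ 571.73.
Median from F: ½√(2·e² + 2·d² − f²) ≈ 318.05.

318.0494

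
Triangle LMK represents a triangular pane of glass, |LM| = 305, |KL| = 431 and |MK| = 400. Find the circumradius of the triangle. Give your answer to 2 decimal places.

224.19

By the law of cosines, cos L = (|KL|² + |LM|² − |MK|²) / (2·|KL|·|LM|) ≈ 0.45181, so ∠L ≈ 63.14°.
Circumradius = |MK|/(2 sin L) ≈ 224.19.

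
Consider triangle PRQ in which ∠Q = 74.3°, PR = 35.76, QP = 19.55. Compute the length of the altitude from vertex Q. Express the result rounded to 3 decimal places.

Law of sines: sin R = QP·sin Q/PR ≈ 0.52630.
Since PR ≥ QP, only the acute value applies: ∠R ≈ 31.76°.
Then ∠P = 180° − ∠Q − ∠R ≈ 73.94°.
Law of sines gives RQ = PR·sin P/sin Q ≈ 35.697.
Area = ½·PR·QP·sin P ≈ 335.92.
The altitude from Q has length 2·area/PR ≈ 18.787.

h_Q ≈ 18.787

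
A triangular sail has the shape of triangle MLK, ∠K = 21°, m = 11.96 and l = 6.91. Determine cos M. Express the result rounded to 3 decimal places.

By the law of cosines, k² = m² + l² − 2·m·l·cos K = 36.481, so k ≈ 6.0399.
Law of cosines again: cos M = (l² + k² − m²)/(2·l·k) ≈ -0.70458, so ∠M ≈ 134.80°.

cos M ≈ -0.705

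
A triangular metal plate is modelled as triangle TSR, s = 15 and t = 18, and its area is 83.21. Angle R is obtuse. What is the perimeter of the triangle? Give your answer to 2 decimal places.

From area = ½·t·s·sin R, we get sin R = 2·area/(t·s) ≈ 0.61637.
Taking the obtuse solution, ∠R ≈ 141.95°.
Law of cosines then gives r ≈ 31.213.
Perimeter = 18 + 15 + 31.213 = 64.213.

perimeter ≈ 64.21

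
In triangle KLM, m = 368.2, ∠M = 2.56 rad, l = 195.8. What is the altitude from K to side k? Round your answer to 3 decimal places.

h_K ≈ 107.564

Law of sines: sin L = l·sin M/m ≈ 0.29213.
Since m ≥ l, only the acute value applies: ∠L ≈ 0.296 rad.
Then ∠K = π − ∠M − ∠L ≈ 0.285 rad.
Law of sines gives k = m·sin K/sin M ≈ 188.53.
Area = ½·m·l·sin K ≈ 10139.
The altitude from K has length 2·area/k ≈ 107.56.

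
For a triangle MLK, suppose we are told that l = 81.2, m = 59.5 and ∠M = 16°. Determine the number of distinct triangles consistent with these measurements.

l·sin M = 81.2·sin(16°) ≈ 22.38.
Since l sin M < m < l (22.38 < 59.5 < 81.2), two triangles exist.

2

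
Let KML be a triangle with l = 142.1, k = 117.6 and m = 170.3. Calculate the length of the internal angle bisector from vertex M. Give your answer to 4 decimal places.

97.5959

By the law of cosines, cos M = (l² + k² − m²) / (2·l·k) ≈ 0.15020, so ∠M ≈ 81.36°.
The bisector from M has length 2·l·k·cos(∠M/2)/(l+k) ≈ 97.596.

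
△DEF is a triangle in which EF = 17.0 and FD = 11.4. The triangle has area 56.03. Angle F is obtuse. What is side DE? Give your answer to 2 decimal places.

27.11

From area = ½·EF·FD·sin F, we get sin F = 2·area/(EF·FD) ≈ 0.57822.
Taking the obtuse solution, ∠F ≈ 144.67°.
Law of cosines then gives DE ≈ 27.114.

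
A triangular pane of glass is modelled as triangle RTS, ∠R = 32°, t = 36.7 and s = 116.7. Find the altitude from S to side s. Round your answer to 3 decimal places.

h_S ≈ 19.448

By the law of cosines, r² = t² + s² − 2·t·s·cos R = 7701.6, so r ≈ 87.759.
Area = ½·t·s·sin R ≈ 1134.8.
The altitude from S has length 2·area/s ≈ 19.448.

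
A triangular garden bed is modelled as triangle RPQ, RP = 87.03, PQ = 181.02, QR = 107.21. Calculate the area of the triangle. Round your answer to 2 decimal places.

area ≈ 3167.62

Semiperimeter s = (181.02 + 107.21 + 87.03)/2 = 187.63.
Heron's formula: area = √(187.63·6.61·80.42·100.6) ≈ 3167.6.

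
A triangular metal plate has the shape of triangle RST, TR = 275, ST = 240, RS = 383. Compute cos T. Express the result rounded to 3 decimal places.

cos T ≈ -0.102

By the law of cosines, cos T = (ST² + TR² − RS²) / (2·ST·TR) ≈ -0.10200, so ∠T ≈ 95.85°.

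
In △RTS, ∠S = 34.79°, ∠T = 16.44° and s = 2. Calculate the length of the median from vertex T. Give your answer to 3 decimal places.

2.343

The third angle is ∠R = 180° − ∠T − ∠S = 128.77°.
Law of sines: r = s·sin R/sin S ≈ 2.7329.
Law of sines: t = s·sin T/sin S ≈ 0.99203.
Median from T: ½√(2·s² + 2·r² − t²) ≈ 2.3427.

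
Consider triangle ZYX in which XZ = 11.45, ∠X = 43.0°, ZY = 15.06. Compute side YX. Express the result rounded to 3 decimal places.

Law of sines: sin Y = XZ·sin X/ZY ≈ 0.51852.
Since ZY ≥ XZ, only the acute value applies: ∠Y ≈ 31.23°.
Then ∠Z = 180° − ∠X − ∠Y ≈ 105.77°.
Law of sines gives YX = ZY·sin Z/sin X ≈ 21.251.

21.251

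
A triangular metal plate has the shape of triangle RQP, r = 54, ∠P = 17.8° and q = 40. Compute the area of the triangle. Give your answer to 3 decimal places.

Area = ½·r·q·sin P ≈ 330.15.

330.151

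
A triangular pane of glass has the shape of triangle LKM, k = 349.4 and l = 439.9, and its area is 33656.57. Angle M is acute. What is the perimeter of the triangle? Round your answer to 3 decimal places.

From area = ½·l·k·sin M, we get sin M = 2·area/(l·k) ≈ 0.43795.
Taking the acute solution, ∠M ≈ 25.97°.
Law of cosines then gives m ≈ 198.09.
Perimeter = 439.9 + 349.4 + 198.09 = 987.39.

987.385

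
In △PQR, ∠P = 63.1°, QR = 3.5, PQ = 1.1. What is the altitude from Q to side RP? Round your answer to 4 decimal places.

Law of sines: sin R = PQ·sin P/QR ≈ 0.28028.
Since QR ≥ PQ, only the acute value applies: ∠R ≈ 16.28°.
Then ∠Q = 180° − ∠P − ∠R ≈ 100.62°.
Law of sines gives RP = QR·sin Q/sin P ≈ 3.8574.
Area = ½·QR·PQ·sin Q ≈ 1.892.
The altitude from Q has length 2·area/RP ≈ 0.98098.

0.9810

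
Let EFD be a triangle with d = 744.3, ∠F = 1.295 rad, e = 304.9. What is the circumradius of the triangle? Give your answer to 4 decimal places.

By the law of cosines, f² = d² + e² − 2·d·e·cos F = 5.2335e+05, so f ≈ 723.43.
Area = ½·d·e·sin F ≈ 1.0918e+05.
Circumradius = f/(2 sin F) ≈ 375.92.

375.9214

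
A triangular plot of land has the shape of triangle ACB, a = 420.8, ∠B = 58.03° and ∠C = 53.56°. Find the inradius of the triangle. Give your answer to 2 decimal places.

111.20

The third angle is ∠A = 180° − ∠C − ∠B = 68.41°.
Law of sines: c = a·sin C/sin A ≈ 364.07.
Law of sines: b = a·sin B/sin A ≈ 383.91.
Area = ½·a·c·sin B ≈ 64982.
Semiperimeter s = (420.8+364.07+383.91)/2 = 584.39.
Inradius = area/s = 64982/584.39 ≈ 111.2.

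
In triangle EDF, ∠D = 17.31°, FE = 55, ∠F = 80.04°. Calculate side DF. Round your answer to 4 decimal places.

The third angle is ∠E = 180° − ∠D − ∠F = 82.65°.
Law of sines: DF = FE·sin E/sin D ≈ 183.33.

183.3293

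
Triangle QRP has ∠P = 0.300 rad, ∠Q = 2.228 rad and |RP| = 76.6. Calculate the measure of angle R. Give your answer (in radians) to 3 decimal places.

0.614

The third angle is ∠R = π − ∠P − ∠Q = 0.614 rad.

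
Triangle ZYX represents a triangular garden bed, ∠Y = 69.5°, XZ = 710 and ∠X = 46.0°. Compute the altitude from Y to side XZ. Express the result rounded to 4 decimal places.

h_Y ≈ 492.1450

The third angle is ∠Z = 180° − ∠Y − ∠X = 64.50°.
Law of sines: YX = XZ·sin Z/sin Y ≈ 684.16.
Law of sines: ZY = XZ·sin X/sin Y ≈ 545.26.
Area = ½·XZ·YX·sin X ≈ 1.7471e+05.
The altitude from Y has length 2·area/XZ ≈ 492.14.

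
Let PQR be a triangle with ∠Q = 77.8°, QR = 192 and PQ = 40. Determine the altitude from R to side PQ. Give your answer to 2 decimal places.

187.66

By the law of cosines, RP² = PQ² + QR² − 2·PQ·QR·cos Q = 35218, so RP ≈ 187.66.
Area = ½·PQ·QR·sin Q ≈ 3753.3.
The altitude from R has length 2·area/PQ ≈ 187.66.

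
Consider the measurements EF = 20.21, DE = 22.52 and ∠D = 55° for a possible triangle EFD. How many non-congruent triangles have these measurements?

DE·sin D = 22.52·sin(55°) ≈ 18.45.
Since DE sin D < EF < DE (18.45 < 20.21 < 22.52), two triangles exist.

2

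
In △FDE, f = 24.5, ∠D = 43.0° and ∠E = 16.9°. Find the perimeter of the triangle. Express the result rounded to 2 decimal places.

perimeter ≈ 52.05

The third angle is ∠F = 180° − ∠D − ∠E = 120.10°.
Law of sines: d = f·sin D/sin F ≈ 19.313.
Law of sines: e = f·sin E/sin F ≈ 8.2323.
Semiperimeter s = (24.5+19.313+8.2323)/2 = 26.023.
Perimeter = 24.5 + 19.313 + 8.2323 = 52.046.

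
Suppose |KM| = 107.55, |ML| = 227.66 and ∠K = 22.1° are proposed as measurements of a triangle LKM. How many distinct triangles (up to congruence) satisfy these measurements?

|KM|·sin K = 107.55·sin(22.1°) ≈ 40.46.
Since |ML| ≥ |KM|, exactly one triangle exists.

1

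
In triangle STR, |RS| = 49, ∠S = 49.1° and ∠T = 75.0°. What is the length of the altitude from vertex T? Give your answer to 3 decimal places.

The third angle is ∠R = 180° − ∠S − ∠T = 55.90°.
Law of sines: |TR| = |RS|·sin S/sin T ≈ 38.343.
Law of sines: |ST| = |RS|·sin R/sin T ≈ 42.006.
Area = ½·|RS|·|TR|·sin R ≈ 777.89.
The altitude from T has length 2·area/|RS| ≈ 31.751.

31.751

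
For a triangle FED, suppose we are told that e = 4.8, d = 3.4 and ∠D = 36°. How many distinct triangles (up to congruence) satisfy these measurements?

e·sin D = 4.8·sin(36°) ≈ 2.821.
Since e sin D < d < e (2.821 < 3.4 < 4.8), two triangles exist.

2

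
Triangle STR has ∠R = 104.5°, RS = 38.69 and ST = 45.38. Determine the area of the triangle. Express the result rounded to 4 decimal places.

area ≈ 298.3607

Law of sines: sin T = RS·sin R/ST ≈ 0.82542.
Since ST ≥ RS, only the acute value applies: ∠T ≈ 55.63°.
Then ∠S = 180° − ∠R − ∠T ≈ 19.87°.
Law of sines gives TR = ST·sin S/sin R ≈ 15.931.
Area = ½·ST·RS·sin S ≈ 298.36.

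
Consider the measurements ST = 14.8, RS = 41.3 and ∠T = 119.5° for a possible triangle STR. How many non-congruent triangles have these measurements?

ST·sin T = 14.8·sin(119.5°) ≈ 12.88.
Since ∠T is not acute, a triangle exists only if RS > ST; here RS > ST, so there is exactly one triangle.

1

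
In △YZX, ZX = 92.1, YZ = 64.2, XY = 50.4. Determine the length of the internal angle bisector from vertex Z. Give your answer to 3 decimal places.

t_Z ≈ 72.787

By the law of cosines, cos Z = (YZ² + ZX² − XY²) / (2·YZ·ZX) ≈ 0.85102, so ∠Z ≈ 31.68°.
The bisector from Z has length 2·YZ·ZX·cos(∠Z/2)/(YZ+ZX) ≈ 72.787.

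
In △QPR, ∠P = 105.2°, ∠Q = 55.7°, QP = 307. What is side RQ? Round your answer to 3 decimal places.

905.391

The third angle is ∠R = 180° − ∠Q − ∠P = 19.10°.
Law of sines: RQ = QP·sin P/sin R ≈ 905.39.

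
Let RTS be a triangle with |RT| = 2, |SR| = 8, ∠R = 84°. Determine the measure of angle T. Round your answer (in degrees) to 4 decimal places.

∠T ≈ 81.6782°

By the law of cosines, |TS|² = |SR|² + |RT|² − 2·|SR|·|RT|·cos R = 64.655, so |TS| ≈ 8.0408.
Law of cosines again: cos T = (|RT|² + |TS|² − |SR|²)/(2·|RT|·|TS|) ≈ 0.14473, so ∠T ≈ 81.68°.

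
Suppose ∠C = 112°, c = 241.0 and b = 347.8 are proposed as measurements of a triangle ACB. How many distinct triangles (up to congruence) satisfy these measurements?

0

b·sin C = 347.8·sin(112°) ≈ 322.5.
Since ∠C is not acute, a triangle exists only if c > b; here c ≤ b, so there is no triangle.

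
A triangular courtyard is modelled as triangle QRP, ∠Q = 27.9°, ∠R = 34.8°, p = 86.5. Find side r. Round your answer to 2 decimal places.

The third angle is ∠P = 180° − ∠Q − ∠R = 117.30°.
Law of sines: r = p·sin R/sin P ≈ 55.555.

55.55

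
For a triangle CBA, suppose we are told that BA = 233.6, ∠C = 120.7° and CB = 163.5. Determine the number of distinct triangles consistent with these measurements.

1

CB·sin C = 163.5·sin(120.7°) ≈ 140.6.
Since ∠C is not acute, a triangle exists only if BA > CB; here BA > CB, so there is exactly one triangle.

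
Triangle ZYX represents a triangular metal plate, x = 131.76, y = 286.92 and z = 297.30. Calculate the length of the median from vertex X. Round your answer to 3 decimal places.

m_X ≈ 284.631

Median from X: ½√(2·z² + 2·y² − x²) ≈ 284.63.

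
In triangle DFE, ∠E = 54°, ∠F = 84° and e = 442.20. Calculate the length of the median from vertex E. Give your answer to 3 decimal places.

m_E ≈ 407.118

The third angle is ∠D = 180° − ∠F − ∠E = 42.00°.
Law of sines: d = e·sin D/sin E ≈ 365.74.
Law of sines: f = e·sin F/sin E ≈ 543.59.
Median from E: ½√(2·d² + 2·f² − e²) ≈ 407.12.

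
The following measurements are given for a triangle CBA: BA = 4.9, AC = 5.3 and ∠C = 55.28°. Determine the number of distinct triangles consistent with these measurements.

2

AC·sin C = 5.3·sin(55.28°) ≈ 4.356.
Since AC sin C < BA < AC (4.356 < 4.9 < 5.3), two triangles exist.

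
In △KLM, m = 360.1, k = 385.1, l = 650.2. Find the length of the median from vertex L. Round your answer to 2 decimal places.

Median from L: ½√(2·m² + 2·k² − l²) ≈ 182.47.

182.47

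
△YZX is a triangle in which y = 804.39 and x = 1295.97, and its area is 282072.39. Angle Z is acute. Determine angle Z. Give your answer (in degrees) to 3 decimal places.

∠Z ≈ 32.763°

From area = ½·x·y·sin Z, we get sin Z = 2·area/(x·y) ≈ 0.54116.
Taking the acute solution, ∠Z ≈ 32.76°.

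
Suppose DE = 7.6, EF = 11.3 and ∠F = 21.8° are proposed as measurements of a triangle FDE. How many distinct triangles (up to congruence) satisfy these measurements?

2

EF·sin F = 11.3·sin(21.8°) ≈ 4.196.
Since EF sin F < DE < EF (4.196 < 7.6 < 11.3), two triangles exist.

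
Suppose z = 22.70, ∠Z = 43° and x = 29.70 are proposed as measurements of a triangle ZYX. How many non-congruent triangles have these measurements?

2

x·sin Z = 29.70·sin(43°) ≈ 20.26.
Since x sin Z < z < x (20.26 < 22.70 < 29.70), two triangles exist.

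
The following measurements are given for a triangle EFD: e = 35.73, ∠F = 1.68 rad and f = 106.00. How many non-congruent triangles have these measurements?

e·sin F = 35.73·sin(1.68 rad) ≈ 35.52.
Since ∠F is not acute, a triangle exists only if f > e; here f > e, so there is exactly one triangle.

1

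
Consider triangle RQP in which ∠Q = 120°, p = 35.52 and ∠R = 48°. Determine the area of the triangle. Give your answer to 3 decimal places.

The third angle is ∠P = 180° − ∠R − ∠Q = 12.00°.
Law of sines: r = p·sin R/sin P ≈ 126.96.
Law of sines: q = p·sin Q/sin P ≈ 147.95.
Area = ½·p·r·sin Q ≈ 1952.7.

area ≈ 1952.725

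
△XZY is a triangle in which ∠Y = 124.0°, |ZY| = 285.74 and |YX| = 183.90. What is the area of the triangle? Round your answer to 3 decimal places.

Area = ½·|ZY|·|YX|·sin Y ≈ 21782.

21781.962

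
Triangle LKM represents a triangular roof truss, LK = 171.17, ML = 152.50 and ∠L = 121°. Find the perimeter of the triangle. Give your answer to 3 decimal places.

By the law of cosines, KM² = ML² + LK² − 2·ML·LK·cos L = 79444, so KM ≈ 281.86.
Semiperimeter s = (281.86+152.5+171.17)/2 = 302.76.
Perimeter = 281.86 + 152.5 + 171.17 = 605.53.

605.528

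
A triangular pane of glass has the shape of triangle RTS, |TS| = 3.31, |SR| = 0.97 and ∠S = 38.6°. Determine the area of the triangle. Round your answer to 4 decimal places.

1.0015

Area = ½·|TS|·|SR|·sin S ≈ 1.0015.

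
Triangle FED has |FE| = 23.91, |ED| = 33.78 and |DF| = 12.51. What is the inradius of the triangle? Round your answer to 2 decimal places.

Semiperimeter s = (33.78 + 12.51 + 23.91)/2 = 35.1.
Heron's formula: area = √(35.1·1.32·22.59·11.19) ≈ 108.22.
Inradius = area/s = 108.22/35.1 ≈ 3.0832.

3.08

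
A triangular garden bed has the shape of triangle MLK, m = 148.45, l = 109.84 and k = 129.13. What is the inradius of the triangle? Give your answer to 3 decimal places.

r ≈ 35.574

Semiperimeter s = (148.45 + 109.84 + 129.13)/2 = 193.71.
Heron's formula: area = √(193.71·45.26·83.87·64.58) ≈ 6891.1.
Inradius = area/s = 6891.1/193.71 ≈ 35.574.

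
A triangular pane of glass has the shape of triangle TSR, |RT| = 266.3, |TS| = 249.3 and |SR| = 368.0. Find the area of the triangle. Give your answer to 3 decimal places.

area ≈ 33189.061

Semiperimeter s = (368 + 266.3 + 249.3)/2 = 441.8.
Heron's formula: area = √(441.8·73.8·175.5·192.5) ≈ 33189.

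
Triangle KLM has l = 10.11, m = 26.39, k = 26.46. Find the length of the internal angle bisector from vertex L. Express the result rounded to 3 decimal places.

By the law of cosines, cos L = (m² + k² − l²) / (2·m·k) ≈ 0.92681, so ∠L ≈ 22.06°.
The bisector from L has length 2·m·k·cos(∠L/2)/(m+k) ≈ 25.937.

t_L ≈ 25.937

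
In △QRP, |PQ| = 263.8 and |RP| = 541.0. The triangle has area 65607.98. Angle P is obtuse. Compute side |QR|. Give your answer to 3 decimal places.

From area = ½·|RP|·|PQ|·sin P, we get sin P = 2·area/(|RP|·|PQ|) ≈ 0.91942.
Taking the obtuse solution, ∠P ≈ 113.16°.
Law of cosines then gives |QR| ≈ 688.86.

688.857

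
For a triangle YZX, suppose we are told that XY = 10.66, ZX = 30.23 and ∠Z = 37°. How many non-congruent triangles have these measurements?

0

ZX·sin Z = 30.23·sin(37°) ≈ 18.19.
Since XY = 10.66 < 18.19 = ZX sin Z, no triangle exists.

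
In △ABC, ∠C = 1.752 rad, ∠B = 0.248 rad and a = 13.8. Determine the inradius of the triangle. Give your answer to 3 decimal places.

The third angle is ∠A = π − ∠B − ∠C = 1.142 rad.
Law of sines: b = a·sin B/sin A ≈ 3.7253.
Law of sines: c = a·sin C/sin A ≈ 14.928.
Area = ½·a·b·sin C ≈ 25.284.
Semiperimeter s = (13.8+3.7253+14.928)/2 = 16.227.
Inradius = area/s = 25.284/16.227 ≈ 1.5582.

1.558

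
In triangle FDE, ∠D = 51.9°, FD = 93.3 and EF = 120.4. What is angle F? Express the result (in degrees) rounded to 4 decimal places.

90.5243

Law of sines: sin E = FD·sin D/EF ≈ 0.60981.
Since EF ≥ FD, only the acute value applies: ∠E ≈ 37.58°.
Then ∠F = 180° − ∠D − ∠E ≈ 90.52°.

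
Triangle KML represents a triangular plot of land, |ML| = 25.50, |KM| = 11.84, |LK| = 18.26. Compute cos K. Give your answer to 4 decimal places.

cos K ≈ -0.4085

By the law of cosines, cos K = (|LK|² + |KM|² − |ML|²) / (2·|LK|·|KM|) ≈ -0.40851, so ∠K ≈ 114.11°.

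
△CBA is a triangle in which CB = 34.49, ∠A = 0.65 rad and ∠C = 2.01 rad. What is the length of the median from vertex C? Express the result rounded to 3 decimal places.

16.674

The third angle is ∠B = π − ∠A − ∠C = 0.482 rad.
Law of sines: BA = CB·sin C/sin A ≈ 51.582.
Law of sines: AC = CB·sin B/sin A ≈ 26.398.
Median from C: ½√(2·AC² + 2·CB² − BA²) ≈ 16.674.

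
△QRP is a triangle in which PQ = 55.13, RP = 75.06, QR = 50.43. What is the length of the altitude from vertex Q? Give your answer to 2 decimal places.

h_Q ≈ 37.04

Semiperimeter s = (75.06 + 55.13 + 50.43)/2 = 90.31.
Heron's formula: area = √(90.31·15.25·35.18·39.88) ≈ 1390.
The altitude from Q has length 2·area/RP ≈ 37.038.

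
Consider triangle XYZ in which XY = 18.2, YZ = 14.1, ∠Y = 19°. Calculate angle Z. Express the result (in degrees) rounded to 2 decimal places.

117.68

By the law of cosines, ZX² = XY² + YZ² − 2·XY·YZ·cos Y = 44.772, so ZX ≈ 6.6912.
Law of cosines again: cos Z = (YZ² + ZX² − XY²)/(2·YZ·ZX) ≈ -0.46456, so ∠Z ≈ 117.68°.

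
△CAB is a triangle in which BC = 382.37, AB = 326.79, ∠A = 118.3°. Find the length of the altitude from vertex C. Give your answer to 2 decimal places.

85.32

Law of sines: sin C = AB·sin A/BC ≈ 0.75249.
Since BC ≥ AB, only the acute value applies: ∠C ≈ 48.81°.
Then ∠B = 180° − ∠A − ∠C ≈ 12.89°.
Law of sines gives CA = BC·sin B/sin A ≈ 96.901.
Area = ½·BC·AB·sin B ≈ 13941.
The altitude from C has length 2·area/AB ≈ 85.319.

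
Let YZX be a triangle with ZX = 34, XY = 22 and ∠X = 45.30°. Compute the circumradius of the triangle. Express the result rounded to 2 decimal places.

By the law of cosines, YZ² = ZX² + XY² − 2·ZX·XY·cos X = 587.72, so YZ ≈ 24.243.
Area = ½·ZX·XY·sin X ≈ 265.84.
Circumradius = YZ/(2 sin X) ≈ 17.053.

17.05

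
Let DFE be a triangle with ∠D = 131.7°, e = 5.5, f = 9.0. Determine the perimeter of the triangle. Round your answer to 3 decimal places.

By the law of cosines, d² = f² + e² − 2·f·e·cos D = 177.11, so d ≈ 13.308.
Semiperimeter s = (13.308+9+5.5)/2 = 13.904.
Perimeter = 13.308 + 9 + 5.5 = 27.808.

perimeter ≈ 27.808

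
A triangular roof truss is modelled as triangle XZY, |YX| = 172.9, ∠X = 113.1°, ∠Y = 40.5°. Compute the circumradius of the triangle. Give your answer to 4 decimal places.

R ≈ 194.4291

The third angle is ∠Z = 180° − ∠Y − ∠X = 26.40°.
Law of sines: |ZY| = |YX|·sin X/sin Z ≈ 357.68.
Law of sines: |XZ| = |YX|·sin Y/sin Z ≈ 252.54.
Circumradius = |YX|/(2 sin Z) ≈ 194.43.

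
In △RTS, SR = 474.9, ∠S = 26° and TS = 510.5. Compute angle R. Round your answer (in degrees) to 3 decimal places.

By the law of cosines, RT² = TS² + SR² − 2·TS·SR·cos S = 50339, so RT ≈ 224.36.
Law of cosines again: cos R = (SR² + RT² − TS²)/(2·SR·RT) ≈ 0.07161, so ∠R ≈ 85.89°.

∠R ≈ 85.894°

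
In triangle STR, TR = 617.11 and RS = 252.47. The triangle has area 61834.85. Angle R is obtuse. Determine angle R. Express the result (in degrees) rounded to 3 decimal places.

∠R ≈ 127.461°

From area = ½·TR·RS·sin R, we get sin R = 2·area/(TR·RS) ≈ 0.79376.
Taking the obtuse solution, ∠R ≈ 127.46°.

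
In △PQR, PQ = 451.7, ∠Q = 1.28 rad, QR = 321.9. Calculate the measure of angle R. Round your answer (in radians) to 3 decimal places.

1.152

By the law of cosines, RP² = PQ² + QR² − 2·PQ·QR·cos Q = 2.2427e+05, so RP ≈ 473.58.
Law of cosines again: cos R = (QR² + RP² − PQ²)/(2·QR·RP) ≈ 0.40625, so ∠R ≈ 1.152 rad.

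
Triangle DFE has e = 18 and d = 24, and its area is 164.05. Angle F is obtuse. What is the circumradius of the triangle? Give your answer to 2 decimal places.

25.17

From area = ½·e·d·sin F, we get sin F = 2·area/(e·d) ≈ 0.75949.
Taking the obtuse solution, ∠F ≈ 130.58°.
Law of cosines then gives f ≈ 38.237.
Circumradius = f/(2 sin F) ≈ 25.173.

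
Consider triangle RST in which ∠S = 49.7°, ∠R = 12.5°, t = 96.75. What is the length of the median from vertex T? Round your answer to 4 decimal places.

The third angle is ∠T = 180° − ∠R − ∠S = 117.80°.
Law of sines: r = t·sin R/sin T ≈ 23.673.
Law of sines: s = t·sin S/sin T ≈ 83.416.
Median from T: ½√(2·r² + 2·s² − t²) ≈ 37.672.

m_T ≈ 37.6719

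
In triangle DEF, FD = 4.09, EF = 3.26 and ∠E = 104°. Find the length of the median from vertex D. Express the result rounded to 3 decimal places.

Law of sines: sin D = EF·sin E/FD ≈ 0.77339.
Since FD ≥ EF, only the acute value applies: ∠D ≈ 50.66°.
Then ∠F = 180° − ∠E − ∠D ≈ 25.34°.
Law of sines gives DE = FD·sin F/sin E ≈ 1.8041.
Median from D: ½√(2·FD² + 2·DE² − EF²) ≈ 2.7082.

m_D ≈ 2.708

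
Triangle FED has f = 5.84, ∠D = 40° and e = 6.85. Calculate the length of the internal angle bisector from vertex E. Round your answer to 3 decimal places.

By the law of cosines, d² = f² + e² − 2·f·e·cos D = 19.738, so d ≈ 4.4428.
Law of cosines again: cos E = (d² + f² − e²)/(2·d·f) ≈ 0.13338, so ∠E ≈ 82.33°.
The bisector from E has length 2·d·f·cos(∠E/2)/(d+f) ≈ 3.7989.

3.799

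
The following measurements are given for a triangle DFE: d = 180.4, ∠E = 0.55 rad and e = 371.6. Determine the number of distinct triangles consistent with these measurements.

d·sin E = 180.4·sin(0.55 rad) ≈ 94.29.
Since e ≥ d, exactly one triangle exists.

1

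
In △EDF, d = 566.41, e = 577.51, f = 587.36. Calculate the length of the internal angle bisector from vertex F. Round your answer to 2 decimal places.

t_F ≈ 490.78

By the law of cosines, cos F = (e² + d² − f²) / (2·e·d) ≈ 0.47285, so ∠F ≈ 61.78°.
The bisector from F has length 2·e·d·cos(∠F/2)/(e+d) ≈ 490.78.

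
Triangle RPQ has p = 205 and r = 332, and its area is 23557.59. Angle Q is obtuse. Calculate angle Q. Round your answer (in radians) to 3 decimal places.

From area = ½·r·p·sin Q, we get sin Q = 2·area/(r·p) ≈ 0.69226.
Taking the obtuse solution, ∠Q ≈ 2.377 rad.

∠Q ≈ 2.377 rad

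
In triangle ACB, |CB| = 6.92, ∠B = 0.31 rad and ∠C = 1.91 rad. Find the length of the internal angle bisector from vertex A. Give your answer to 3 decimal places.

The third angle is ∠A = π − ∠C − ∠B = 0.922 rad.
Law of sines: |BA| = |CB|·sin C/sin A ≈ 8.1923.
Law of sines: |AC| = |CB|·sin B/sin A ≈ 2.6501.
The bisector from A has length 2·|BA|·|AC|·cos(∠A/2)/(|BA|+|AC|) ≈ 3.5871.

3.587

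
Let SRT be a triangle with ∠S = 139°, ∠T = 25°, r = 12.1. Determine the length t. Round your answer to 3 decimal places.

18.552

The third angle is ∠R = 180° − ∠T − ∠S = 16.00°.
Law of sines: t = r·sin T/sin R ≈ 18.552.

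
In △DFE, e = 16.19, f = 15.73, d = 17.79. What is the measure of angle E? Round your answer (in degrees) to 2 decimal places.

∠E ≈ 57.37°

By the law of cosines, cos E = (d² + f² − e²) / (2·d·f) ≈ 0.53924, so ∠E ≈ 57.37°.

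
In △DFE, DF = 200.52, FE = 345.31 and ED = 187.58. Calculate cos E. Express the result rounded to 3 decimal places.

cos E ≈ 0.882

By the law of cosines, cos E = (FE² + ED² − DF²) / (2·FE·ED) ≈ 0.88167, so ∠E ≈ 28.16°.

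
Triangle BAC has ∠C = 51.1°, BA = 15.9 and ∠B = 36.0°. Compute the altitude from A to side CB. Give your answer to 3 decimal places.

9.346

The third angle is ∠A = 180° − ∠C − ∠B = 92.90°.
Law of sines: AC = BA·sin B/sin C ≈ 12.009.
Law of sines: CB = BA·sin A/sin C ≈ 20.404.
Area = ½·BA·AC·sin A ≈ 95.348.
The altitude from A has length 2·area/CB ≈ 9.3458.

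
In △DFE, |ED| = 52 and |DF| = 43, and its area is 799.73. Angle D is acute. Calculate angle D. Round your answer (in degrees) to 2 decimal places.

∠D ≈ 45.67°

From area = ½·|ED|·|DF|·sin D, we get sin D = 2·area/(|ED|·|DF|) ≈ 0.71532.
Taking the acute solution, ∠D ≈ 45.67°.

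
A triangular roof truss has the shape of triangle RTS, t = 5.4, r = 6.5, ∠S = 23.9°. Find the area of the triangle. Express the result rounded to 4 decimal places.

7.1102

Area = ½·r·t·sin S ≈ 7.1102.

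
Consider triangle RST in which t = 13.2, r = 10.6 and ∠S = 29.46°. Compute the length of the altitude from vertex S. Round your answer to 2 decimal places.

By the law of cosines, s² = t² + r² − 2·t·r·cos S = 42.944, so s ≈ 6.5531.
Area = ½·t·r·sin S ≈ 34.407.
The altitude from S has length 2·area/s ≈ 10.501.

h_S ≈ 10.50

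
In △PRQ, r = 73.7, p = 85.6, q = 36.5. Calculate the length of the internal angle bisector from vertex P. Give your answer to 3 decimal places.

32.664

By the law of cosines, cos P = (r² + q² − p²) / (2·r·q) ≈ -0.10472, so ∠P ≈ 96.01°.
The bisector from P has length 2·r·q·cos(∠P/2)/(r+q) ≈ 32.664.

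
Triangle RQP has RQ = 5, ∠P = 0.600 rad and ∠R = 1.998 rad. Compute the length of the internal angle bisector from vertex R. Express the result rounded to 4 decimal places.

t_R ≈ 2.5871

The third angle is ∠Q = π − ∠P − ∠R = 0.544 rad.
Law of sines: QP = RQ·sin R/sin P ≈ 8.0593.
Law of sines: PR = RQ·sin Q/sin P ≈ 4.58.
The bisector from R has length 2·PR·RQ·cos(∠R/2)/(PR+RQ) ≈ 2.5871.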